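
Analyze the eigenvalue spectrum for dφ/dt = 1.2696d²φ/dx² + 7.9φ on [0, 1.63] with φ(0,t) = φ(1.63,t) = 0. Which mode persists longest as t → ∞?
Eigenvalues: λₙ = 1.2696n²π²/1.63² - 7.9.
First three modes:
  n=1: λ₁ = 1.2696π²/1.63² - 7.9 ≈ -3.184
  n=2: λ₂ = 5.0784π²/1.63² - 7.9 ≈ 10.965
  n=3: λ₃ = 11.4264π²/1.63² - 7.9 ≈ 34.546
Since 1.2696π²/1.63² ≈ 4.716 < 7.9, λ₁ < 0.
The n=1 mode grows fastest (−λₙ is largest for n=1) → dominates.
Asymptotic: φ ~ c₁ sin(πx/1.63) e^{3.184t} (exponential growth at rate −λ₁ ≈ 3.184).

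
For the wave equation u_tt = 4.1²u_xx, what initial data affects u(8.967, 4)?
Domain of dependence: [-7.433, 25.367]. Signals travel at speed 4.1, so data within |x - 8.967| ≤ 4.1·4 = 16.4 can reach the point.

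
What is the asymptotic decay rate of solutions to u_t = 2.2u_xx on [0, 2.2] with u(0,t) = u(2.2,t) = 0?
Eigenvalues: λₙ = 2.2n²π²/2.2².
First three modes:
  n=1: λ₁ = 2.2π²/2.2² ≈ 4.486
  n=2: λ₂ = 8.8π²/2.2² ≈ 17.945 (4× faster decay)
  n=3: λ₃ = 19.8π²/2.2² ≈ 40.376 (9× faster decay)
As t → ∞, higher modes decay exponentially faster. The n=1 mode dominates: u ~ c₁ sin(πx/2.2) e^{-λ₁t}.
Decay rate: λ₁ = 2.2π²/2.2² ≈ 4.486.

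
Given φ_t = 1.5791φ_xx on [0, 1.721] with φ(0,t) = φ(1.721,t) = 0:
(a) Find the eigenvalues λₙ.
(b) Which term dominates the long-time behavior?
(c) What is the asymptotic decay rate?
Eigenvalues: λₙ = 1.5791n²π²/1.721².
First three modes:
  n=1: λ₁ = 1.5791π²/1.721² ≈ 5.262
  n=2: λ₂ = 6.3164π²/1.721² ≈ 21.048 (4× faster decay)
  n=3: λ₃ = 14.2119π²/1.721² ≈ 47.358 (9× faster decay)
As t → ∞, higher modes decay exponentially faster. The n=1 mode dominates: φ ~ c₁ sin(πx/1.721) e^{-λ₁t}.
Decay rate: λ₁ = 1.5791π²/1.721² ≈ 5.262.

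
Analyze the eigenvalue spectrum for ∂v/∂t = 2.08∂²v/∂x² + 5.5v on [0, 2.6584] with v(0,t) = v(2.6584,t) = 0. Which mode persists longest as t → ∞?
Eigenvalues: λₙ = 2.08n²π²/2.6584² - 5.5.
First three modes:
  n=1: λ₁ = 2.08π²/2.6584² - 5.5 ≈ -2.595
  n=2: λ₂ = 8.32π²/2.6584² - 5.5 ≈ 6.119
  n=3: λ₃ = 18.72π²/2.6584² - 5.5 ≈ 20.644
Since 2.08π²/2.6584² ≈ 2.905 < 5.5, λ₁ < 0.
The n=1 mode grows fastest (−λₙ is largest for n=1) → dominates.
Asymptotic: v ~ c₁ sin(πx/2.6584) e^{2.595t} (exponential growth at rate −λ₁ ≈ 2.595).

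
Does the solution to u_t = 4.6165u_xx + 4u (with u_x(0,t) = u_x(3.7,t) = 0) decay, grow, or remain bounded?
u grows unboundedly. With Neumann BCs the constant mode has diffusion eigenvalue 0, so any r > 0 makes it grow like e^(4t); solution grows exponentially.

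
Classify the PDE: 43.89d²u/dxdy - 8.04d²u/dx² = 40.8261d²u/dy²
Rewriting in standard form: -8.04d²u/dx² + 43.89d²u/dxdy - 40.8261d²u/dy² = 0. A = -8.04, B = 43.89, C = -40.8261. Discriminant B² - 4AC = 613.364724. Since 613.364724 > 0, hyperbolic.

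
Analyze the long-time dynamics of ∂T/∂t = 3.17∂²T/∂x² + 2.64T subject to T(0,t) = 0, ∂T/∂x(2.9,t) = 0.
Long-time behavior: T grows unboundedly. Reaction dominates diffusion (r=2.64 > κπ²/(4L²)≈0.93); solution grows exponentially.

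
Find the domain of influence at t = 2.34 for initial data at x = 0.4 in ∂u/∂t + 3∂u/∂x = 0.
At x = 7.42. The characteristic carries data from (0.4, 0) to (7.42, 2.34).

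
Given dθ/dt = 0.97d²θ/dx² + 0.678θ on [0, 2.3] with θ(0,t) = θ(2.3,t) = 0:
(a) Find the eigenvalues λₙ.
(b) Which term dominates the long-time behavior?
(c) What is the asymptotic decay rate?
Eigenvalues: λₙ = 0.97n²π²/2.3² - 0.678.
First three modes:
  n=1: λ₁ = 0.97π²/2.3² - 0.678 ≈ 1.132
  n=2: λ₂ = 3.88π²/2.3² - 0.678 ≈ 6.561
  n=3: λ₃ = 8.73π²/2.3² - 0.678 ≈ 15.61
Since 0.97π²/2.3² ≈ 1.81 > 0.678, all λₙ > 0.
The n=1 mode decays slowest → dominates as t → ∞.
Asymptotic: θ ~ c₁ sin(πx/2.3) e^{-λ₁t} with decay rate λ₁ ≈ 1.132.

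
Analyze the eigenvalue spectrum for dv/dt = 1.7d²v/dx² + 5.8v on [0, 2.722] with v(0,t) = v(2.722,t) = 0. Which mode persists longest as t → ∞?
Eigenvalues: λₙ = 1.7n²π²/2.722² - 5.8.
First three modes:
  n=1: λ₁ = 1.7π²/2.722² - 5.8 ≈ -3.535
  n=2: λ₂ = 6.8π²/2.722² - 5.8 ≈ 3.258
  n=3: λ₃ = 15.3π²/2.722² - 5.8 ≈ 14.581
Since 1.7π²/2.722² ≈ 2.265 < 5.8, λ₁ < 0.
The n=1 mode grows fastest (−λₙ is largest for n=1) → dominates.
Asymptotic: v ~ c₁ sin(πx/2.722) e^{3.535t} (exponential growth at rate −λ₁ ≈ 3.535).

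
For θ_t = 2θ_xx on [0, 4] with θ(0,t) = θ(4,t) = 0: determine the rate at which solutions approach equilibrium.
Eigenvalues: λₙ = 2n²π²/4².
First three modes:
  n=1: λ₁ = 2π²/4² ≈ 1.234
  n=2: λ₂ = 8π²/4² ≈ 4.935 (4× faster decay)
  n=3: λ₃ = 18π²/4² ≈ 11.103 (9× faster decay)
As t → ∞, higher modes decay exponentially faster. The n=1 mode dominates: θ ~ c₁ sin(πx/4) e^{-λ₁t}.
Decay rate: λ₁ = 2π²/4² ≈ 1.234.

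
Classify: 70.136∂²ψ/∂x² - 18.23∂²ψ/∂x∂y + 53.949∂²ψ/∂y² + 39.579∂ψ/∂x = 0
Elliptic (discriminant = -14802.735356).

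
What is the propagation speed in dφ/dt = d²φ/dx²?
Infinite. The heat equation is parabolic, not hyperbolic, so disturbances propagate instantly.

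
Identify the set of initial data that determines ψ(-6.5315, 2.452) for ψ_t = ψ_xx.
The entire real line. The heat equation has infinite propagation speed: any initial disturbance instantly affects all points (though exponentially small far away).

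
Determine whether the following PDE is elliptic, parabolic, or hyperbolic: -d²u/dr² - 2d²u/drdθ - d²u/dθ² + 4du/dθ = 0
Coefficients: A = -1, B = -2, C = -1. B² - 4AC = 0, which is zero, so the equation is parabolic.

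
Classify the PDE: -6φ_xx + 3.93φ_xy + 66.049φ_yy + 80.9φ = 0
A = -6, B = 3.93, C = 66.049. Discriminant B² - 4AC = 1600.6209. Since 1600.6209 > 0, hyperbolic.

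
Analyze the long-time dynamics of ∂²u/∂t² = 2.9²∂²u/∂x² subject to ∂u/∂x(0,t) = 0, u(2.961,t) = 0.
Long-time behavior: u oscillates (no decay). Energy is conserved; the solution oscillates indefinitely as standing waves.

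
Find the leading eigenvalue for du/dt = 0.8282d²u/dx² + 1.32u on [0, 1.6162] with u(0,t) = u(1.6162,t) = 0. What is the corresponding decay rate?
Eigenvalues: λₙ = 0.8282n²π²/1.6162² - 1.32.
First three modes:
  n=1: λ₁ = 0.8282π²/1.6162² - 1.32 ≈ 1.809
  n=2: λ₂ = 3.3128π²/1.6162² - 1.32 ≈ 11.197
  n=3: λ₃ = 7.4538π²/1.6162² - 1.32 ≈ 26.844
Since 0.8282π²/1.6162² ≈ 3.129 > 1.32, all λₙ > 0.
The n=1 mode decays slowest → dominates as t → ∞.
Asymptotic: u ~ c₁ sin(πx/1.6162) e^{-λ₁t} with decay rate λ₁ ≈ 1.809.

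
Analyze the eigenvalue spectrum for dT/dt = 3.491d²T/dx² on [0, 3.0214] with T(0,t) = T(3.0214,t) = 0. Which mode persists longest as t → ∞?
Eigenvalues: λₙ = 3.491n²π²/3.0214².
First three modes:
  n=1: λ₁ = 3.491π²/3.0214² ≈ 3.774
  n=2: λ₂ = 13.964π²/3.0214² ≈ 15.097 (4× faster decay)
  n=3: λ₃ = 31.419π²/3.0214² ≈ 33.968 (9× faster decay)
As t → ∞, higher modes decay exponentially faster. The n=1 mode dominates: T ~ c₁ sin(πx/3.0214) e^{-λ₁t}.
Decay rate: λ₁ = 3.491π²/3.0214² ≈ 3.774.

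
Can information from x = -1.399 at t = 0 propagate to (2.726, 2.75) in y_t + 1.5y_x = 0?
Yes. The characteristic through (2.726, 2.75) passes through x = -1.399.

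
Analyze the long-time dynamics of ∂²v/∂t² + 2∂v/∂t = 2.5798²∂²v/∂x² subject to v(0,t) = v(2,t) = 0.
Long-time behavior: v → 0. Damping (γ=2) dissipates energy; oscillations decay exponentially.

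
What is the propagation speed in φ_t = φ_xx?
Infinite. The heat equation is parabolic, not hyperbolic, so disturbances propagate instantly.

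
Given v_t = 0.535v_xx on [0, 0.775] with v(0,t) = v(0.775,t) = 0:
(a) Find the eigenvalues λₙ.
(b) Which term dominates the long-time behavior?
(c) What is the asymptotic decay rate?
Eigenvalues: λₙ = 0.535n²π²/0.775².
First three modes:
  n=1: λ₁ = 0.535π²/0.775² ≈ 8.791
  n=2: λ₂ = 2.14π²/0.775² ≈ 35.165 (4× faster decay)
  n=3: λ₃ = 4.815π²/0.775² ≈ 79.121 (9× faster decay)
As t → ∞, higher modes decay exponentially faster. The n=1 mode dominates: v ~ c₁ sin(πx/0.775) e^{-λ₁t}.
Decay rate: λ₁ = 0.535π²/0.775² ≈ 8.791.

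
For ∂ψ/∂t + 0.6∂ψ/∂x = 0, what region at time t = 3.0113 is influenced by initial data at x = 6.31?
At x = 8.11678. The characteristic carries data from (6.31, 0) to (8.11678, 3.0113).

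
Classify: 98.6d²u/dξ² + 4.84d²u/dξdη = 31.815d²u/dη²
Rewriting in standard form: 98.6d²u/dξ² + 4.84d²u/dξdη - 31.815d²u/dη² = 0. Hyperbolic (discriminant = 12571.2616).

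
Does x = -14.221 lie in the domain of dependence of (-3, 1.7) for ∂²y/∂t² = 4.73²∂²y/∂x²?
No. The domain of dependence is [-11.041, 5.041], and -14.221 is outside this interval.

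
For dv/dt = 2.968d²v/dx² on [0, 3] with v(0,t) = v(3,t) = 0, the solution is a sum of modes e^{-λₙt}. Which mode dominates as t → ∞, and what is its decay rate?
Eigenvalues: λₙ = 2.968n²π²/3².
First three modes:
  n=1: λ₁ = 2.968π²/3² ≈ 3.255
  n=2: λ₂ = 11.872π²/3² ≈ 13.019 (4× faster decay)
  n=3: λ₃ = 26.712π²/3² ≈ 29.293 (9× faster decay)
As t → ∞, higher modes decay exponentially faster. The n=1 mode dominates: v ~ c₁ sin(πx/3) e^{-λ₁t}.
Decay rate: λ₁ = 2.968π²/3² ≈ 3.255.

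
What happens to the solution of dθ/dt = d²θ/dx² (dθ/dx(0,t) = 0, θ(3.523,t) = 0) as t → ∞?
θ → 0. Heat escapes through the Dirichlet boundary.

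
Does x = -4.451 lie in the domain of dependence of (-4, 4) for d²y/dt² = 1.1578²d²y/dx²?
Yes. The domain of dependence is [-8.6312, 0.6312], and -4.451 ∈ [-8.6312, 0.6312].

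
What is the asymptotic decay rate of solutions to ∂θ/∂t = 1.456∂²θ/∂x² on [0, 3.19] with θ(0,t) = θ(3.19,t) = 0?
Eigenvalues: λₙ = 1.456n²π²/3.19².
First three modes:
  n=1: λ₁ = 1.456π²/3.19² ≈ 1.412
  n=2: λ₂ = 5.824π²/3.19² ≈ 5.649 (4× faster decay)
  n=3: λ₃ = 13.104π²/3.19² ≈ 12.709 (9× faster decay)
As t → ∞, higher modes decay exponentially faster. The n=1 mode dominates: θ ~ c₁ sin(πx/3.19) e^{-λ₁t}.
Decay rate: λ₁ = 1.456π²/3.19² ≈ 1.412.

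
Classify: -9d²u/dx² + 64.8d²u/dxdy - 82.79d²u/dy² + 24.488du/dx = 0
Hyperbolic (discriminant = 1218.6).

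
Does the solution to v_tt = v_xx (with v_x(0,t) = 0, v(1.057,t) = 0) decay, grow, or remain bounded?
v oscillates (no decay). Energy is conserved; the solution oscillates indefinitely as standing waves.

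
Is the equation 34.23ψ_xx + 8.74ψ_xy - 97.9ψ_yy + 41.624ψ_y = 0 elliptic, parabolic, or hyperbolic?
Computing B² - 4AC with A = 34.23, B = 8.74, C = -97.9: discriminant = 13480.8556 (positive). Answer: hyperbolic.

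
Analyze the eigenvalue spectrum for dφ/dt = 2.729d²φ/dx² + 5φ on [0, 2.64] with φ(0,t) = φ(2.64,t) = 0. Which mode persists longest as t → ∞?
Eigenvalues: λₙ = 2.729n²π²/2.64² - 5.
First three modes:
  n=1: λ₁ = 2.729π²/2.64² - 5 ≈ -1.135
  n=2: λ₂ = 10.916π²/2.64² - 5 ≈ 10.458
  n=3: λ₃ = 24.561π²/2.64² - 5 ≈ 29.781
Since 2.729π²/2.64² ≈ 3.865 < 5, λ₁ < 0.
The n=1 mode grows fastest (−λₙ is largest for n=1) → dominates.
Asymptotic: φ ~ c₁ sin(πx/2.64) e^{1.135t} (exponential growth at rate −λ₁ ≈ 1.135).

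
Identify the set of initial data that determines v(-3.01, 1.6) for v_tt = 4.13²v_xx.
Domain of dependence: [-9.618, 3.598]. Signals travel at speed 4.13, so data within |x - -3.01| ≤ 4.13·1.6 = 6.608 can reach the point.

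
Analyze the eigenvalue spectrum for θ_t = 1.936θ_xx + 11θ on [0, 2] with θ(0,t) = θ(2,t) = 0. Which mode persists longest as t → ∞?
Eigenvalues: λₙ = 1.936n²π²/2² - 11.
First three modes:
  n=1: λ₁ = 1.936π²/2² - 11 ≈ -6.223
  n=2: λ₂ = 7.744π²/2² - 11 ≈ 8.108
  n=3: λ₃ = 17.424π²/2² - 11 ≈ 31.992
Since 1.936π²/2² ≈ 4.777 < 11, λ₁ < 0.
The n=1 mode grows fastest (−λₙ is largest for n=1) → dominates.
Asymptotic: θ ~ c₁ sin(πx/2) e^{6.223t} (exponential growth at rate −λ₁ ≈ 6.223).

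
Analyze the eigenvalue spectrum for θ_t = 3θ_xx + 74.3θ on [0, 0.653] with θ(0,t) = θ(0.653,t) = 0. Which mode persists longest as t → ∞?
Eigenvalues: λₙ = 3n²π²/0.653² - 74.3.
First three modes:
  n=1: λ₁ = 3π²/0.653² - 74.3 ≈ -4.862
  n=2: λ₂ = 12π²/0.653² - 74.3 ≈ 203.45
  n=3: λ₃ = 27π²/0.653² - 74.3 ≈ 550.638
Since 3π²/0.653² ≈ 69.438 < 74.3, λ₁ < 0.
The n=1 mode grows fastest (−λₙ is largest for n=1) → dominates.
Asymptotic: θ ~ c₁ sin(πx/0.653) e^{4.862t} (exponential growth at rate −λ₁ ≈ 4.862).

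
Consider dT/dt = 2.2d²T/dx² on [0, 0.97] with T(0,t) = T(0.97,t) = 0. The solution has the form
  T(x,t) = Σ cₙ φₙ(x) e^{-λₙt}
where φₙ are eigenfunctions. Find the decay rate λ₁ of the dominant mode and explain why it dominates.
Eigenvalues: λₙ = 2.2n²π²/0.97².
First three modes:
  n=1: λ₁ = 2.2π²/0.97² ≈ 23.077
  n=2: λ₂ = 8.8π²/0.97² ≈ 92.308 (4× faster decay)
  n=3: λ₃ = 19.8π²/0.97² ≈ 207.693 (9× faster decay)
As t → ∞, higher modes decay exponentially faster. The n=1 mode dominates: T ~ c₁ sin(πx/0.97) e^{-λ₁t}.
Decay rate: λ₁ = 2.2π²/0.97² ≈ 23.077.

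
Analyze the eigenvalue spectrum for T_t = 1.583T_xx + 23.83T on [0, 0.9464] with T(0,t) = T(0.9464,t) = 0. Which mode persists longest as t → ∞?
Eigenvalues: λₙ = 1.583n²π²/0.9464² - 23.83.
First three modes:
  n=1: λ₁ = 1.583π²/0.9464² - 23.83 ≈ -6.387
  n=2: λ₂ = 6.332π²/0.9464² - 23.83 ≈ 45.944
  n=3: λ₃ = 14.247π²/0.9464² - 23.83 ≈ 133.161
Since 1.583π²/0.9464² ≈ 17.443 < 23.83, λ₁ < 0.
The n=1 mode grows fastest (−λₙ is largest for n=1) → dominates.
Asymptotic: T ~ c₁ sin(πx/0.9464) e^{6.387t} (exponential growth at rate −λ₁ ≈ 6.387).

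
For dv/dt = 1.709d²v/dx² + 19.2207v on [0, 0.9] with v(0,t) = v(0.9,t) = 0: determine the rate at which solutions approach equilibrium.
Eigenvalues: λₙ = 1.709n²π²/0.9² - 19.2207.
First three modes:
  n=1: λ₁ = 1.709π²/0.9² - 19.2207 ≈ 1.603
  n=2: λ₂ = 6.836π²/0.9² - 19.2207 ≈ 64.074
  n=3: λ₃ = 15.381π²/0.9² - 19.2207 ≈ 168.192
Since 1.709π²/0.9² ≈ 20.824 > 19.2207, all λₙ > 0.
The n=1 mode decays slowest → dominates as t → ∞.
Asymptotic: v ~ c₁ sin(πx/0.9) e^{-λ₁t} with decay rate λ₁ ≈ 1.603.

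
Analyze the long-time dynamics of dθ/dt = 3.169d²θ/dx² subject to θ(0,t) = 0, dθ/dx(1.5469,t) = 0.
Long-time behavior: θ → 0. Heat escapes through the Dirichlet boundary.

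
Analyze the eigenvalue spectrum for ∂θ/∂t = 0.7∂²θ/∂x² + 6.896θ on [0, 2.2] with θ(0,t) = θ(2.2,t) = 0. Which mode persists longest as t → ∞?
Eigenvalues: λₙ = 0.7n²π²/2.2² - 6.896.
First three modes:
  n=1: λ₁ = 0.7π²/2.2² - 6.896 ≈ -5.469
  n=2: λ₂ = 2.8π²/2.2² - 6.896 ≈ -1.186
  n=3: λ₃ = 6.3π²/2.2² - 6.896 ≈ 5.951
Since 0.7π²/2.2² ≈ 1.427 < 6.896, λ₁ < 0.
The n=1 mode grows fastest (−λₙ is largest for n=1) → dominates.
Asymptotic: θ ~ c₁ sin(πx/2.2) e^{5.469t} (exponential growth at rate −λ₁ ≈ 5.469).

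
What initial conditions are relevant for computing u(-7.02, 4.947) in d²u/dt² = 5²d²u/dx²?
Domain of dependence: [-31.755, 17.715]. Signals travel at speed 5, so data within |x - -7.02| ≤ 5·4.947 = 24.735 can reach the point.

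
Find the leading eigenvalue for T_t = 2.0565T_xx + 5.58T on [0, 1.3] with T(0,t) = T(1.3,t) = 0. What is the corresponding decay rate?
Eigenvalues: λₙ = 2.0565n²π²/1.3² - 5.58.
First three modes:
  n=1: λ₁ = 2.0565π²/1.3² - 5.58 ≈ 6.43
  n=2: λ₂ = 8.226π²/1.3² - 5.58 ≈ 42.46
  n=3: λ₃ = 18.5085π²/1.3² - 5.58 ≈ 102.51
Since 2.0565π²/1.3² ≈ 12.01 > 5.58, all λₙ > 0.
The n=1 mode decays slowest → dominates as t → ∞.
Asymptotic: T ~ c₁ sin(πx/1.3) e^{-λ₁t} with decay rate λ₁ ≈ 6.43.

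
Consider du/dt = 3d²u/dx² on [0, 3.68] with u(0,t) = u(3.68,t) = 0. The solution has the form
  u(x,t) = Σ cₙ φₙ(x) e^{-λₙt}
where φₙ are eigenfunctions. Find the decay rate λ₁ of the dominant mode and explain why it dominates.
Eigenvalues: λₙ = 3n²π²/3.68².
First three modes:
  n=1: λ₁ = 3π²/3.68² ≈ 2.186
  n=2: λ₂ = 12π²/3.68² ≈ 8.746 (4× faster decay)
  n=3: λ₃ = 27π²/3.68² ≈ 19.677 (9× faster decay)
As t → ∞, higher modes decay exponentially faster. The n=1 mode dominates: u ~ c₁ sin(πx/3.68) e^{-λ₁t}.
Decay rate: λ₁ = 3π²/3.68² ≈ 2.186.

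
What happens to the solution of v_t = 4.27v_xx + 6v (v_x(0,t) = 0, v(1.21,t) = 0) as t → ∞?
v → 0. Diffusion dominates reaction (r=6 < κπ²/(4L²)≈7.2); solution decays.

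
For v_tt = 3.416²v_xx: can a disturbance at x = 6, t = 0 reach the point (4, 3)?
Yes. The domain of dependence is [-6.248, 14.248], and 6 ∈ [-6.248, 14.248].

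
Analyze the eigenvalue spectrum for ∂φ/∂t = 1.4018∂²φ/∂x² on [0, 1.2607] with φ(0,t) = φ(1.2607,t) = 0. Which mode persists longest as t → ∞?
Eigenvalues: λₙ = 1.4018n²π²/1.2607².
First three modes:
  n=1: λ₁ = 1.4018π²/1.2607² ≈ 8.705
  n=2: λ₂ = 5.6072π²/1.2607² ≈ 34.819 (4× faster decay)
  n=3: λ₃ = 12.6162π²/1.2607² ≈ 78.344 (9× faster decay)
As t → ∞, higher modes decay exponentially faster. The n=1 mode dominates: φ ~ c₁ sin(πx/1.2607) e^{-λ₁t}.
Decay rate: λ₁ = 1.4018π²/1.2607² ≈ 8.705.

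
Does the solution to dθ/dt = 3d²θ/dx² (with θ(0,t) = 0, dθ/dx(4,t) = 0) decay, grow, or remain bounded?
θ → 0. Heat escapes through the Dirichlet boundary.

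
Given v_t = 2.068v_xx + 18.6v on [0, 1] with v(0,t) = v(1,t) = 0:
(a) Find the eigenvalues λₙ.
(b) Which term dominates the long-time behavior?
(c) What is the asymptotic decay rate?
Eigenvalues: λₙ = 2.068n²π²/1² - 18.6.
First three modes:
  n=1: λ₁ = 2.068π² - 18.6 ≈ 1.81
  n=2: λ₂ = 8.272π² - 18.6 ≈ 63.041
  n=3: λ₃ = 18.612π² - 18.6 ≈ 165.093
Since 2.068π² ≈ 20.41 > 18.6, all λₙ > 0.
The n=1 mode decays slowest → dominates as t → ∞.
Asymptotic: v ~ c₁ sin(πx/1) e^{-λ₁t} with decay rate λ₁ ≈ 1.81.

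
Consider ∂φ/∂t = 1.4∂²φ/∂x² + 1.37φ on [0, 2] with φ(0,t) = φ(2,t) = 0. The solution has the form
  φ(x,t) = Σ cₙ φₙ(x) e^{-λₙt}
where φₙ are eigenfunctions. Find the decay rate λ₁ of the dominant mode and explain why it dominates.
Eigenvalues: λₙ = 1.4n²π²/2² - 1.37.
First three modes:
  n=1: λ₁ = 1.4π²/2² - 1.37 ≈ 2.084
  n=2: λ₂ = 5.6π²/2² - 1.37 ≈ 12.447
  n=3: λ₃ = 12.6π²/2² - 1.37 ≈ 29.719
Since 1.4π²/2² ≈ 3.454 > 1.37, all λₙ > 0.
The n=1 mode decays slowest → dominates as t → ∞.
Asymptotic: φ ~ c₁ sin(πx/2) e^{-λ₁t} with decay rate λ₁ ≈ 2.084.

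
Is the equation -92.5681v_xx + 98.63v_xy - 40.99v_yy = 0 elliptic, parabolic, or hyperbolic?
Computing B² - 4AC with A = -92.5681, B = 98.63, C = -40.99: discriminant = -5449.588776 (negative). Answer: elliptic.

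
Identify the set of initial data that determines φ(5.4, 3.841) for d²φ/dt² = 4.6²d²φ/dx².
Domain of dependence: [-12.2686, 23.0686]. Signals travel at speed 4.6, so data within |x - 5.4| ≤ 4.6·3.841 = 17.6686 can reach the point.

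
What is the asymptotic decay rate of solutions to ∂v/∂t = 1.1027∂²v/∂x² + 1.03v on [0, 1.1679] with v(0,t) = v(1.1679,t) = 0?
Eigenvalues: λₙ = 1.1027n²π²/1.1679² - 1.03.
First three modes:
  n=1: λ₁ = 1.1027π²/1.1679² - 1.03 ≈ 6.949
  n=2: λ₂ = 4.4108π²/1.1679² - 1.03 ≈ 30.886
  n=3: λ₃ = 9.9243π²/1.1679² - 1.03 ≈ 70.781
Since 1.1027π²/1.1679² ≈ 7.979 > 1.03, all λₙ > 0.
The n=1 mode decays slowest → dominates as t → ∞.
Asymptotic: v ~ c₁ sin(πx/1.1679) e^{-λ₁t} with decay rate λ₁ ≈ 6.949.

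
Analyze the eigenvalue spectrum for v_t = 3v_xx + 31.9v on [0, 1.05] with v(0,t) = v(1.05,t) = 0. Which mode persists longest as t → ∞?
Eigenvalues: λₙ = 3n²π²/1.05² - 31.9.
First three modes:
  n=1: λ₁ = 3π²/1.05² - 31.9 ≈ -5.044
  n=2: λ₂ = 12π²/1.05² - 31.9 ≈ 75.524
  n=3: λ₃ = 27π²/1.05² - 31.9 ≈ 209.805
Since 3π²/1.05² ≈ 26.856 < 31.9, λ₁ < 0.
The n=1 mode grows fastest (−λₙ is largest for n=1) → dominates.
Asymptotic: v ~ c₁ sin(πx/1.05) e^{5.044t} (exponential growth at rate −λ₁ ≈ 5.044).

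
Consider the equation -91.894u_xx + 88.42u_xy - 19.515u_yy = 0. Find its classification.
Hyperbolic. (A = -91.894, B = 88.42, C = -19.515 gives B² - 4AC = 644.85076.)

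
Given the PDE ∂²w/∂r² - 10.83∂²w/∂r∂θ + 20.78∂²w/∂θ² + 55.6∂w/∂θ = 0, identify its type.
The second-order coefficients are A = 1, B = -10.83, C = 20.78. Since B² - 4AC = 34.1689 > 0, this is a hyperbolic PDE.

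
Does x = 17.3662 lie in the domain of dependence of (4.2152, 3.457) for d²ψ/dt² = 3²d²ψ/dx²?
No. The domain of dependence is [-6.1558, 14.5862], and 17.3662 is outside this interval.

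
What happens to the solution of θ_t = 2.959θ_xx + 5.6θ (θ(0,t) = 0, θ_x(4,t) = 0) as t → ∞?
θ grows unboundedly. Reaction dominates diffusion (r=5.6 > κπ²/(4L²)≈0.46); solution grows exponentially.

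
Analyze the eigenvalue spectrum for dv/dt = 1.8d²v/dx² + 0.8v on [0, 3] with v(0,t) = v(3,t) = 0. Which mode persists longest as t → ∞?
Eigenvalues: λₙ = 1.8n²π²/3² - 0.8.
First three modes:
  n=1: λ₁ = 1.8π²/3² - 0.8 ≈ 1.174
  n=2: λ₂ = 7.2π²/3² - 0.8 ≈ 7.096
  n=3: λ₃ = 16.2π²/3² - 0.8 ≈ 16.965
Since 1.8π²/3² ≈ 1.974 > 0.8, all λₙ > 0.
The n=1 mode decays slowest → dominates as t → ∞.
Asymptotic: v ~ c₁ sin(πx/3) e^{-λ₁t} with decay rate λ₁ ≈ 1.174.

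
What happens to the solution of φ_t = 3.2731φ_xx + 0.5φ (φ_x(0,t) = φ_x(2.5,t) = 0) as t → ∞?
φ grows unboundedly. With Neumann BCs the constant mode has diffusion eigenvalue 0, so any r > 0 makes it grow like e^(0.5t); solution grows exponentially.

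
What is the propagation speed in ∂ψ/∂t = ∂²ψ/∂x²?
Infinite. The heat equation is parabolic, not hyperbolic, so disturbances propagate instantly.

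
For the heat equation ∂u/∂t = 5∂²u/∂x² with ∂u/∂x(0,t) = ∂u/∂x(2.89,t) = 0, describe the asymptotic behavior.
u → constant (steady state). Heat is conserved (no flux at boundaries); solution approaches the spatial average.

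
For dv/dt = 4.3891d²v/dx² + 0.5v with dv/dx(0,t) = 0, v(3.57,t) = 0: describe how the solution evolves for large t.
v → 0. Diffusion dominates reaction (r=0.5 < κπ²/(4L²)≈0.85); solution decays.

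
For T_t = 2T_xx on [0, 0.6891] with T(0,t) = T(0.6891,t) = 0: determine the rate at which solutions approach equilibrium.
Eigenvalues: λₙ = 2n²π²/0.6891².
First three modes:
  n=1: λ₁ = 2π²/0.6891² ≈ 41.569
  n=2: λ₂ = 8π²/0.6891² ≈ 166.274 (4× faster decay)
  n=3: λ₃ = 18π²/0.6891² ≈ 374.117 (9× faster decay)
As t → ∞, higher modes decay exponentially faster. The n=1 mode dominates: T ~ c₁ sin(πx/0.6891) e^{-λ₁t}.
Decay rate: λ₁ = 2π²/0.6891² ≈ 41.569.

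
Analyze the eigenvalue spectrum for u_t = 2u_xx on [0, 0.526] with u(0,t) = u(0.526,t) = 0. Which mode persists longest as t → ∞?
Eigenvalues: λₙ = 2n²π²/0.526².
First three modes:
  n=1: λ₁ = 2π²/0.526² ≈ 71.344
  n=2: λ₂ = 8π²/0.526² ≈ 285.377 (4× faster decay)
  n=3: λ₃ = 18π²/0.526² ≈ 642.097 (9× faster decay)
As t → ∞, higher modes decay exponentially faster. The n=1 mode dominates: u ~ c₁ sin(πx/0.526) e^{-λ₁t}.
Decay rate: λ₁ = 2π²/0.526² ≈ 71.344.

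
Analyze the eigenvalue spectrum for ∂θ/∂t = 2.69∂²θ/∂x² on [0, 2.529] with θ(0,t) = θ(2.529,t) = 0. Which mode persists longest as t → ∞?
Eigenvalues: λₙ = 2.69n²π²/2.529².
First three modes:
  n=1: λ₁ = 2.69π²/2.529² ≈ 4.151
  n=2: λ₂ = 10.76π²/2.529² ≈ 16.604 (4× faster decay)
  n=3: λ₃ = 24.21π²/2.529² ≈ 37.359 (9× faster decay)
As t → ∞, higher modes decay exponentially faster. The n=1 mode dominates: θ ~ c₁ sin(πx/2.529) e^{-λ₁t}.
Decay rate: λ₁ = 2.69π²/2.529² ≈ 4.151.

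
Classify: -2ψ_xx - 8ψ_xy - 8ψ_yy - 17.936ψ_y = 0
Parabolic (discriminant = 0).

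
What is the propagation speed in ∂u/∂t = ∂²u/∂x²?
Infinite. The heat equation is parabolic, not hyperbolic, so disturbances propagate instantly.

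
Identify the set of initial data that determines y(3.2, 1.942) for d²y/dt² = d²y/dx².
Domain of dependence: [1.258, 5.142]. Signals travel at speed 1, so data within |x - 3.2| ≤ 1·1.942 = 1.942 can reach the point.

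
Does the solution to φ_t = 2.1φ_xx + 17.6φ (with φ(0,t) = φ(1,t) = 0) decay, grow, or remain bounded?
φ → 0. Diffusion dominates reaction (r=17.6 < κπ²/L²≈20.73); solution decays.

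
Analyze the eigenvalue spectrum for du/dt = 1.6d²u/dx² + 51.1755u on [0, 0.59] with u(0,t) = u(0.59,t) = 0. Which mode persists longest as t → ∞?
Eigenvalues: λₙ = 1.6n²π²/0.59² - 51.1755.
First three modes:
  n=1: λ₁ = 1.6π²/0.59² - 51.1755 ≈ -5.811
  n=2: λ₂ = 6.4π²/0.59² - 51.1755 ≈ 130.282
  n=3: λ₃ = 14.4π²/0.59² - 51.1755 ≈ 357.105
Since 1.6π²/0.59² ≈ 45.364 < 51.1755, λ₁ < 0.
The n=1 mode grows fastest (−λₙ is largest for n=1) → dominates.
Asymptotic: u ~ c₁ sin(πx/0.59) e^{5.811t} (exponential growth at rate −λ₁ ≈ 5.811).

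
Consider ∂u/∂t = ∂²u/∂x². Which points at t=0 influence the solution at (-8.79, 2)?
The entire real line. The heat equation has infinite propagation speed: any initial disturbance instantly affects all points (though exponentially small far away).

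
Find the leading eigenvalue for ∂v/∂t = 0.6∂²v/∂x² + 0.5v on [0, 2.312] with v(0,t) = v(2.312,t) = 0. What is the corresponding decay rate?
Eigenvalues: λₙ = 0.6n²π²/2.312² - 0.5.
First three modes:
  n=1: λ₁ = 0.6π²/2.312² - 0.5 ≈ 0.608
  n=2: λ₂ = 2.4π²/2.312² - 0.5 ≈ 3.931
  n=3: λ₃ = 5.4π²/2.312² - 0.5 ≈ 9.471
Since 0.6π²/2.312² ≈ 1.108 > 0.5, all λₙ > 0.
The n=1 mode decays slowest → dominates as t → ∞.
Asymptotic: v ~ c₁ sin(πx/2.312) e^{-λ₁t} with decay rate λ₁ ≈ 0.608.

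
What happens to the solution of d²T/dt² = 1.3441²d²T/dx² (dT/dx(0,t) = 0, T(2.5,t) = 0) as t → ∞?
T oscillates (no decay). Energy is conserved; the solution oscillates indefinitely as standing waves.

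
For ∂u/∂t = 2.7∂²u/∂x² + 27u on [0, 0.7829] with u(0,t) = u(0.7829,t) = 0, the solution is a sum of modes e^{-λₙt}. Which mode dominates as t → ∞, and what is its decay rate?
Eigenvalues: λₙ = 2.7n²π²/0.7829² - 27.
First three modes:
  n=1: λ₁ = 2.7π²/0.7829² - 27 ≈ 16.476
  n=2: λ₂ = 10.8π²/0.7829² - 27 ≈ 146.905
  n=3: λ₃ = 24.3π²/0.7829² - 27 ≈ 364.285
Since 2.7π²/0.7829² ≈ 43.476 > 27, all λₙ > 0.
The n=1 mode decays slowest → dominates as t → ∞.
Asymptotic: u ~ c₁ sin(πx/0.7829) e^{-λ₁t} with decay rate λ₁ ≈ 16.476.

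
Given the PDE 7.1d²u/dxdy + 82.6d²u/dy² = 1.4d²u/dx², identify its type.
Rewriting in standard form: -1.4d²u/dx² + 7.1d²u/dxdy + 82.6d²u/dy² = 0. The second-order coefficients are A = -1.4, B = 7.1, C = 82.6. Since B² - 4AC = 512.97 > 0, this is a hyperbolic PDE.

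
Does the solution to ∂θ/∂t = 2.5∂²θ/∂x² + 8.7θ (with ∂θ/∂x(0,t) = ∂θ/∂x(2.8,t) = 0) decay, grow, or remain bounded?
θ grows unboundedly. With Neumann BCs the constant mode has diffusion eigenvalue 0, so any r > 0 makes it grow like e^(8.7t); solution grows exponentially.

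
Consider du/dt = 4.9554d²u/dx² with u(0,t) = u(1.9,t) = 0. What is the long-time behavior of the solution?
As t → ∞, u → 0. Heat diffuses out through both boundaries.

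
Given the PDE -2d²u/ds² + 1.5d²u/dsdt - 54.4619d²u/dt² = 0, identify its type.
The second-order coefficients are A = -2, B = 1.5, C = -54.4619. Since B² - 4AC = -433.4452 < 0, this is an elliptic PDE.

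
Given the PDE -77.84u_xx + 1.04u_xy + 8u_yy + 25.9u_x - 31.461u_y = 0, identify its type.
The second-order coefficients are A = -77.84, B = 1.04, C = 8. Since B² - 4AC = 2491.9616 > 0, this is a hyperbolic PDE.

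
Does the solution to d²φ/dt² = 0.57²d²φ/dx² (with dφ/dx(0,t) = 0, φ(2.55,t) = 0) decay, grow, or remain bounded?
φ oscillates (no decay). Energy is conserved; the solution oscillates indefinitely as standing waves.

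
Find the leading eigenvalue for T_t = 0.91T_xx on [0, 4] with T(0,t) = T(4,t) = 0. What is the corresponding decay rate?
Eigenvalues: λₙ = 0.91n²π²/4².
First three modes:
  n=1: λ₁ = 0.91π²/4² ≈ 0.561
  n=2: λ₂ = 3.64π²/4² ≈ 2.245 (4× faster decay)
  n=3: λ₃ = 8.19π²/4² ≈ 5.052 (9× faster decay)
As t → ∞, higher modes decay exponentially faster. The n=1 mode dominates: T ~ c₁ sin(πx/4) e^{-λ₁t}.
Decay rate: λ₁ = 0.91π²/4² ≈ 0.561.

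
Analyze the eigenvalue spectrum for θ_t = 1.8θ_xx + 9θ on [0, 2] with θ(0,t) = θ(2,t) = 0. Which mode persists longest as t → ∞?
Eigenvalues: λₙ = 1.8n²π²/2² - 9.
First three modes:
  n=1: λ₁ = 1.8π²/2² - 9 ≈ -4.559
  n=2: λ₂ = 7.2π²/2² - 9 ≈ 8.765
  n=3: λ₃ = 16.2π²/2² - 9 ≈ 30.972
Since 1.8π²/2² ≈ 4.441 < 9, λ₁ < 0.
The n=1 mode grows fastest (−λₙ is largest for n=1) → dominates.
Asymptotic: θ ~ c₁ sin(πx/2) e^{4.559t} (exponential growth at rate −λ₁ ≈ 4.559).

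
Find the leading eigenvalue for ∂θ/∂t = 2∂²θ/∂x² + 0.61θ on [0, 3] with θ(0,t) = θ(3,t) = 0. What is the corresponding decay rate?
Eigenvalues: λₙ = 2n²π²/3² - 0.61.
First three modes:
  n=1: λ₁ = 2π²/3² - 0.61 ≈ 1.583
  n=2: λ₂ = 8π²/3² - 0.61 ≈ 8.163
  n=3: λ₃ = 18π²/3² - 0.61 ≈ 19.129
Since 2π²/3² ≈ 2.193 > 0.61, all λₙ > 0.
The n=1 mode decays slowest → dominates as t → ∞.
Asymptotic: θ ~ c₁ sin(πx/3) e^{-λ₁t} with decay rate λ₁ ≈ 1.583.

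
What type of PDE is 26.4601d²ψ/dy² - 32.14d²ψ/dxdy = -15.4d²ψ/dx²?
Rewriting in standard form: 15.4d²ψ/dx² - 32.14d²ψ/dxdy + 26.4601d²ψ/dy² = 0. With A = 15.4, B = -32.14, C = 26.4601, the discriminant is -596.96256. This is an elliptic PDE.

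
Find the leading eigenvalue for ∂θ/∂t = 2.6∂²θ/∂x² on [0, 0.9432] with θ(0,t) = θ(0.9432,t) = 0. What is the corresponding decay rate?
Eigenvalues: λₙ = 2.6n²π²/0.9432².
First three modes:
  n=1: λ₁ = 2.6π²/0.9432² ≈ 28.845
  n=2: λ₂ = 10.4π²/0.9432² ≈ 115.379 (4× faster decay)
  n=3: λ₃ = 23.4π²/0.9432² ≈ 259.602 (9× faster decay)
As t → ∞, higher modes decay exponentially faster. The n=1 mode dominates: θ ~ c₁ sin(πx/0.9432) e^{-λ₁t}.
Decay rate: λ₁ = 2.6π²/0.9432² ≈ 28.845.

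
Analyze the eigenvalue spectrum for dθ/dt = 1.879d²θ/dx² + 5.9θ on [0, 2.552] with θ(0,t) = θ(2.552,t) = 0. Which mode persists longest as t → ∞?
Eigenvalues: λₙ = 1.879n²π²/2.552² - 5.9.
First three modes:
  n=1: λ₁ = 1.879π²/2.552² - 5.9 ≈ -3.052
  n=2: λ₂ = 7.516π²/2.552² - 5.9 ≈ 5.49
  n=3: λ₃ = 16.911π²/2.552² - 5.9 ≈ 19.728
Since 1.879π²/2.552² ≈ 2.848 < 5.9, λ₁ < 0.
The n=1 mode grows fastest (−λₙ is largest for n=1) → dominates.
Asymptotic: θ ~ c₁ sin(πx/2.552) e^{3.052t} (exponential growth at rate −λ₁ ≈ 3.052).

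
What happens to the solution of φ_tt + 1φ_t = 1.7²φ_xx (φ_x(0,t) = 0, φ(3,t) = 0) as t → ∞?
φ → 0. Damping (γ=1) dissipates energy; oscillations decay exponentially.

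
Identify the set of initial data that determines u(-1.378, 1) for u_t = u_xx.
The entire real line. The heat equation has infinite propagation speed: any initial disturbance instantly affects all points (though exponentially small far away).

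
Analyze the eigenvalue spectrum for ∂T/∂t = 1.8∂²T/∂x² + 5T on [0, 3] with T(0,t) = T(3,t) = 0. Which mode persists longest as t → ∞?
Eigenvalues: λₙ = 1.8n²π²/3² - 5.
First three modes:
  n=1: λ₁ = 1.8π²/3² - 5 ≈ -3.026
  n=2: λ₂ = 7.2π²/3² - 5 ≈ 2.896
  n=3: λ₃ = 16.2π²/3² - 5 ≈ 12.765
Since 1.8π²/3² ≈ 1.974 < 5, λ₁ < 0.
The n=1 mode grows fastest (−λₙ is largest for n=1) → dominates.
Asymptotic: T ~ c₁ sin(πx/3) e^{3.026t} (exponential growth at rate −λ₁ ≈ 3.026).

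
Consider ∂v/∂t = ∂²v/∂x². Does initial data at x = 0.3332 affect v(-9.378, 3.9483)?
Yes, for any finite x. The heat equation has infinite propagation speed, so all initial data affects all points at any t > 0.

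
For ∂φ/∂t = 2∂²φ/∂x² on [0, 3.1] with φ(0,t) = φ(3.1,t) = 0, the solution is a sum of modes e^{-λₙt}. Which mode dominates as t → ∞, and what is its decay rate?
Eigenvalues: λₙ = 2n²π²/3.1².
First three modes:
  n=1: λ₁ = 2π²/3.1² ≈ 2.054
  n=2: λ₂ = 8π²/3.1² ≈ 8.216 (4× faster decay)
  n=3: λ₃ = 18π²/3.1² ≈ 18.486 (9× faster decay)
As t → ∞, higher modes decay exponentially faster. The n=1 mode dominates: φ ~ c₁ sin(πx/3.1) e^{-λ₁t}.
Decay rate: λ₁ = 2π²/3.1² ≈ 2.054.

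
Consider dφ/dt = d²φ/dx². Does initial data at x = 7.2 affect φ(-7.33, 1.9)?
Yes, for any finite x. The heat equation has infinite propagation speed, so all initial data affects all points at any t > 0.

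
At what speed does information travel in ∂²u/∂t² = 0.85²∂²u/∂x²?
Speed = 0.85. Information travels along characteristics x = x₀ ± 0.85t.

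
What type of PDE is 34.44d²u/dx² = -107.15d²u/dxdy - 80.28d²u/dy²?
Rewriting in standard form: 34.44d²u/dx² + 107.15d²u/dxdy + 80.28d²u/dy² = 0. With A = 34.44, B = 107.15, C = 80.28, the discriminant is 421.7497. This is a hyperbolic PDE.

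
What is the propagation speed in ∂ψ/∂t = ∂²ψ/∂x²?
Infinite. The heat equation is parabolic, not hyperbolic, so disturbances propagate instantly.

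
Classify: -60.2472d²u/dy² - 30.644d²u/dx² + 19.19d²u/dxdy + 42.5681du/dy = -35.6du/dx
Rewriting in standard form: -30.644d²u/dx² + 19.19d²u/dxdy - 60.2472d²u/dy² + 35.6du/dx + 42.5681du/dy = 0. Elliptic (discriminant = -7016.6046872).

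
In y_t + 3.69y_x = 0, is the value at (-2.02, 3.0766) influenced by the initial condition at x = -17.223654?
No. Only data at x = -13.372654 affects (-2.02, 3.0766). Advection has one-way propagation along characteristics.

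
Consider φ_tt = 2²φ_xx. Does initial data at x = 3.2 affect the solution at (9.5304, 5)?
Yes. The domain of dependence is [-0.4696, 19.5304], and 3.2 ∈ [-0.4696, 19.5304].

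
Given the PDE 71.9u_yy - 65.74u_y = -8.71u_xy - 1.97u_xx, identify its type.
Rewriting in standard form: 1.97u_xx + 8.71u_xy + 71.9u_yy - 65.74u_y = 0. The second-order coefficients are A = 1.97, B = 8.71, C = 71.9. Since B² - 4AC = -490.7079 < 0, this is an elliptic PDE.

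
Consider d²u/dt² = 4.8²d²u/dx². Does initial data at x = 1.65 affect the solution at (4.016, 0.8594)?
Yes. The domain of dependence is [-0.10912, 8.14112], and 1.65 ∈ [-0.10912, 8.14112].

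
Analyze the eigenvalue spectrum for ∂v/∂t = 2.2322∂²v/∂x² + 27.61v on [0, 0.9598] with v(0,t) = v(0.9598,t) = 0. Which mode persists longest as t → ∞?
Eigenvalues: λₙ = 2.2322n²π²/0.9598² - 27.61.
First three modes:
  n=1: λ₁ = 2.2322π²/0.9598² - 27.61 ≈ -3.695
  n=2: λ₂ = 8.9288π²/0.9598² - 27.61 ≈ 68.05
  n=3: λ₃ = 20.0898π²/0.9598² - 27.61 ≈ 187.625
Since 2.2322π²/0.9598² ≈ 23.915 < 27.61, λ₁ < 0.
The n=1 mode grows fastest (−λₙ is largest for n=1) → dominates.
Asymptotic: v ~ c₁ sin(πx/0.9598) e^{3.695t} (exponential growth at rate −λ₁ ≈ 3.695).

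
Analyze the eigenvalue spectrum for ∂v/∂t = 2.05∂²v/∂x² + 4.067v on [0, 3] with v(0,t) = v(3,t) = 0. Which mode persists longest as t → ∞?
Eigenvalues: λₙ = 2.05n²π²/3² - 4.067.
First three modes:
  n=1: λ₁ = 2.05π²/3² - 4.067 ≈ -1.819
  n=2: λ₂ = 8.2π²/3² - 4.067 ≈ 4.925
  n=3: λ₃ = 18.45π²/3² - 4.067 ≈ 16.166
Since 2.05π²/3² ≈ 2.248 < 4.067, λ₁ < 0.
The n=1 mode grows fastest (−λₙ is largest for n=1) → dominates.
Asymptotic: v ~ c₁ sin(πx/3) e^{1.819t} (exponential growth at rate −λ₁ ≈ 1.819).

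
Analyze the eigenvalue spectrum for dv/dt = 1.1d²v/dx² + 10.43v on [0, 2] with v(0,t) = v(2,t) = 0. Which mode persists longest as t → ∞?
Eigenvalues: λₙ = 1.1n²π²/2² - 10.43.
First three modes:
  n=1: λ₁ = 1.1π²/2² - 10.43 ≈ -7.716
  n=2: λ₂ = 4.4π²/2² - 10.43 ≈ 0.427
  n=3: λ₃ = 9.9π²/2² - 10.43 ≈ 13.997
Since 1.1π²/2² ≈ 2.714 < 10.43, λ₁ < 0.
The n=1 mode grows fastest (−λₙ is largest for n=1) → dominates.
Asymptotic: v ~ c₁ sin(πx/2) e^{7.716t} (exponential growth at rate −λ₁ ≈ 7.716).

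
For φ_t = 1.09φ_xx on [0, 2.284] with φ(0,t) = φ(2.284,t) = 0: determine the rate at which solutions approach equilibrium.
Eigenvalues: λₙ = 1.09n²π²/2.284².
First three modes:
  n=1: λ₁ = 1.09π²/2.284² ≈ 2.062
  n=2: λ₂ = 4.36π²/2.284² ≈ 8.249 (4× faster decay)
  n=3: λ₃ = 9.81π²/2.284² ≈ 18.56 (9× faster decay)
As t → ∞, higher modes decay exponentially faster. The n=1 mode dominates: φ ~ c₁ sin(πx/2.284) e^{-λ₁t}.
Decay rate: λ₁ = 1.09π²/2.284² ≈ 2.062.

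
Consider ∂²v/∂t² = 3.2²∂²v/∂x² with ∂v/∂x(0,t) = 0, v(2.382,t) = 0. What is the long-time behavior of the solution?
As t → ∞, v oscillates (no decay). Energy is conserved; the solution oscillates indefinitely as standing waves.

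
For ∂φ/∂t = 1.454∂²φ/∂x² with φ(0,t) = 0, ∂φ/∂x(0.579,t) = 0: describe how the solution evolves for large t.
φ → 0. Heat escapes through the Dirichlet boundary.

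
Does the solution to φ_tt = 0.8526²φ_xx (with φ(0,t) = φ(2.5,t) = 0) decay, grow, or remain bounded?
φ oscillates (no decay). Energy is conserved; the solution oscillates indefinitely as standing waves.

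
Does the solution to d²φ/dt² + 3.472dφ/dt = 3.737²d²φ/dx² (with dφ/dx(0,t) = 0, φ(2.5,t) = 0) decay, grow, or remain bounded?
φ → 0. Damping (γ=3.472) dissipates energy; oscillations decay exponentially.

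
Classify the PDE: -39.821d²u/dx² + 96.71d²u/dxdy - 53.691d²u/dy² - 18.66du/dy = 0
A = -39.821, B = 96.71, C = -53.691. Discriminant B² - 4AC = 800.706856. Since 800.706856 > 0, hyperbolic.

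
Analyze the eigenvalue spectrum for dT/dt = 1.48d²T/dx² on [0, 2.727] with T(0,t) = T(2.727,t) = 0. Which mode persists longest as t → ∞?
Eigenvalues: λₙ = 1.48n²π²/2.727².
First three modes:
  n=1: λ₁ = 1.48π²/2.727² ≈ 1.964
  n=2: λ₂ = 5.92π²/2.727² ≈ 7.857 (4× faster decay)
  n=3: λ₃ = 13.32π²/2.727² ≈ 17.678 (9× faster decay)
As t → ∞, higher modes decay exponentially faster. The n=1 mode dominates: T ~ c₁ sin(πx/2.727) e^{-λ₁t}.
Decay rate: λ₁ = 1.48π²/2.727² ≈ 1.964.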